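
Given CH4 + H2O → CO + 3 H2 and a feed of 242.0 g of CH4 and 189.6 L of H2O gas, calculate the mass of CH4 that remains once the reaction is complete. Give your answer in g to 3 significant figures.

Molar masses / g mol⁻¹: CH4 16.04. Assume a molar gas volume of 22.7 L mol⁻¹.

108 g

n(CH4) = 242.0 / 16.04 = 15.09 mol
n(H2O) = 189.6 / 22.7 = 8.352 mol
n/ν → CH4: 15.09, H2O: 8.352; H2O is limiting.
CH4 consumed = (1/1) × 8.352 = 8.352 mol
CH4 remaining = 15.09 − 8.352 = 6.738 mol
mass = 6.738 × 16.04 = 108.1 g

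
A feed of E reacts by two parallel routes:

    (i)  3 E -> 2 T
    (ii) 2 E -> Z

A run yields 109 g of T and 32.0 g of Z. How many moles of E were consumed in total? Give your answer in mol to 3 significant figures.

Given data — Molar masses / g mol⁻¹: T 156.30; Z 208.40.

n(T) = 109 / 156.30 = 0.6974 mol
n(Z) = 32.0 / 208.40 = 0.1536 mol
n(E) via (i) = (3/2)×0.6974 = 1.046 mol
n(E) via (ii) = (2/1)×0.1536 = 0.3072 mol
total n(E) = 1.046 + 0.3072 = 1.353 mol

1.35 mol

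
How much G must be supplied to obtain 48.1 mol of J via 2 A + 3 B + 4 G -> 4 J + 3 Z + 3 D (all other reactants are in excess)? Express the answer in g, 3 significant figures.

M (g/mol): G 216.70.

10400 g

n(J) = 48.10 mol
n(G) = (4/4) × 48.10 = 48.10 mol
mass = 48.10 × 216.70 = 10420 g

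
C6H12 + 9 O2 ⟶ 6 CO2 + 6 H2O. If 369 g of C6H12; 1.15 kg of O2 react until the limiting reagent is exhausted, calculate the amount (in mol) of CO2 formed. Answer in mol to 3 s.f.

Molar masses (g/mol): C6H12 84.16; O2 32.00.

24.0 mol

n(C6H12) = 369.0 / 84.16 = 4.385 mol
n(O2) = 1.150×1000 / 32.00 = 35.94 mol
n/ν for C6H12 = 4.385/1 = 4.385
n/ν for O2 = 35.94/9 = 3.993
Smallest n/ν is O2 → limiting reagent.
n(CO2) = (6/9) × 35.94 = 23.96 mol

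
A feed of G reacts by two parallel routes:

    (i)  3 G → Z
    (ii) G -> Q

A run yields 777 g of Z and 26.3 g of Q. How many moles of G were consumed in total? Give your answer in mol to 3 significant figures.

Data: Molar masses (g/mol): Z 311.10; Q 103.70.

n(Z) = 777 / 311.10 = 2.498 mol
n(Q) = 26.3 / 103.70 = 0.2536 mol
n(G) via (i) = (3/1)×2.498 = 7.494 mol
n(G) via (ii) = (1/1)×0.2536 = 0.2536 mol
total n(G) = 7.494 + 0.2536 = 7.748 mol

7.75 mol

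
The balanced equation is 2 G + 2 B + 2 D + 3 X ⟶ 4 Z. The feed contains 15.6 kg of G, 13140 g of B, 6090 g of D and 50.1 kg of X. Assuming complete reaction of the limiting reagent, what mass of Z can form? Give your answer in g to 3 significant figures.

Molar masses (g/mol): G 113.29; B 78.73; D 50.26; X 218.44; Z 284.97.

69100 g

n(G) = 15.60×1000 / 113.29 = 137.7 mol
n(B) = 13140 / 78.73 = 166.9 mol
n(D) = 6090 / 50.26 = 121.2 mol
n(X) = 50.10×1000 / 218.44 = 229.4 mol
n/ν → G: 68.85, B: 83.45, D: 60.60, X: 76.47; D is limiting.
n(Z) = (4/2) × 121.2 = 242.4 mol
mass = 242.4 × 284.97 = 69080 g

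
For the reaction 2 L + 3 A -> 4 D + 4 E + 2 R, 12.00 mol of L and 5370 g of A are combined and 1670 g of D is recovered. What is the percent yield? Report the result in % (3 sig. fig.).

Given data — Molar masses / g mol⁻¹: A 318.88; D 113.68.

n(L) = 12.00 mol
n(A) = 5370 / 318.88 = 16.84 mol
n/ν → L: 6.000, A: 5.613; A is limiting.
theoretical n(D) = (4/3) × 16.84 = 22.45 mol → 2552 g
% yield = 1670 / 2552 × 100 = 65.44 %

65.4 %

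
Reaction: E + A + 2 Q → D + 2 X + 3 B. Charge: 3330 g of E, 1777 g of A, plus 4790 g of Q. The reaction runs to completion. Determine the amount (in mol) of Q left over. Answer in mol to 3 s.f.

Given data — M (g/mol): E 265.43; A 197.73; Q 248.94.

n(E) = 3330 / 265.43 = 12.55 mol
n(A) = 1777 / 197.73 = 8.987 mol
n(Q) = 4790 / 248.94 = 19.24 mol
n/ν for E = 12.55/1 = 12.55
n/ν for A = 8.987/1 = 8.987
n/ν for Q = 19.24/2 = 9.620
Smallest n/ν is A → limiting reagent.
Q consumed = (2/1) × 8.987 = 17.97 mol
Q remaining = 19.24 − 17.97 = 1.270 mol

1.27 mol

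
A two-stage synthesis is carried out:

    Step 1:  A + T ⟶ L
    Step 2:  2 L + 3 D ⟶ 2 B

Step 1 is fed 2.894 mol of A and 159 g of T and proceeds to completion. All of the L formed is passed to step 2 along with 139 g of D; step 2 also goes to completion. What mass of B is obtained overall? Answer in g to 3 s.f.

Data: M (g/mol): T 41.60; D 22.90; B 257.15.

744 g

Step 1:
n(A) = 2.894 mol
n(T) = 159.0 / 41.60 = 3.822 mol
n/ν for A = 2.894/1 = 2.894
n/ν for T = 3.822/1 = 3.822
Smallest n/ν is A → limiting reagent.
n(L) produced = (1/1) × 2.894 = 2.894 mol
Step 2:
n(L) available = 2.894 mol
n(D) = 139.0 / 22.90 = 6.070 mol
n/ν for L = 2.894/2 = 1.447
n/ν for D = 6.070/3 = 2.023
Smallest n/ν is L → limiting reagent.
n(B) = (2/2) × 2.894 = 2.894 mol
mass = 2.894 × 257.15 = 744.2 g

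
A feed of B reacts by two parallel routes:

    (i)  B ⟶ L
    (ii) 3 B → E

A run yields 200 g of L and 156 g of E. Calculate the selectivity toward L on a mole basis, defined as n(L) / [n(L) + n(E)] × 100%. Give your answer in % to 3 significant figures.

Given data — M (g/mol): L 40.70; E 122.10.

n(L) = 200 / 40.70 = 4.914 mol
n(E) = 156 / 122.10 = 1.278 mol
selectivity = 4.914/(4.914+1.278) × 100 = 79.36 %

79.4 %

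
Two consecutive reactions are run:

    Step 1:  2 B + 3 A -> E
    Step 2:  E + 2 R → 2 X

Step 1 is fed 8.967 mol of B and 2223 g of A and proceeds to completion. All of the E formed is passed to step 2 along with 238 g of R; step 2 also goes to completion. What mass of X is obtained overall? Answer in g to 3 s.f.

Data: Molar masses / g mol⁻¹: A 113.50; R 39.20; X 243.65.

1480 g

Step 1:
n(B) = 8.967 mol
n(A) = 2223 / 113.50 = 19.59 mol
n/ν for B = 8.967/2 = 4.484
n/ν for A = 19.59/3 = 6.530
Smallest n/ν is B → limiting reagent.
n(E) produced = (1/2) × 8.967 = 4.484 mol
Step 2:
n(E) available = 4.484 mol
n(R) = 238.0 / 39.20 = 6.071 mol
n/ν for E = 4.484/1 = 4.484
n/ν for R = 6.071/2 = 3.036
Smallest n/ν is R → limiting reagent.
n(X) = (2/2) × 6.071 = 6.071 mol
mass = 6.071 × 243.65 = 1479 g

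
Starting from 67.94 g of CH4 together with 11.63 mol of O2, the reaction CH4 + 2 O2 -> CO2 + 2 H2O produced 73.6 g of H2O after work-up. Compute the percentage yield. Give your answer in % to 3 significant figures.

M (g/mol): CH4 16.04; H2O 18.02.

n(CH4) = 67.94 / 16.04 = 4.236 mol
n(O2) = 11.63 mol
n/ν → CH4: 4.236, O2: 5.815; CH4 is limiting.
theoretical n(H2O) = (2/1) × 4.236 = 8.472 mol → 152.7 g
% yield = 73.6 / 152.7 × 100 = 48.20 %

48.2 %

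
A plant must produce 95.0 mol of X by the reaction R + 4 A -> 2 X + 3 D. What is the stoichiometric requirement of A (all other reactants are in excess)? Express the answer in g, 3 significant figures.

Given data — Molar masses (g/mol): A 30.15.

n(X) = 95.00 mol
n(A) = (4/2) × 95.00 = 190.0 mol
mass = 190.0 × 30.15 = 5729 g

5730 g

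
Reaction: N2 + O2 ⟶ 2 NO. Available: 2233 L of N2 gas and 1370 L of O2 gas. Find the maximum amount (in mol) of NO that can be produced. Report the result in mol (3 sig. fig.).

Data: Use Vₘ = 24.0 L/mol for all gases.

n(N2) = 2233 / 24.0 = 93.04 mol
n(O2) = 1370 / 24.0 = 57.08 mol
n/ν → N2: 93.04, O2: 57.08; O2 is limiting.
n(NO) = (2/1) × 57.08 = 114.2 mol

114 mol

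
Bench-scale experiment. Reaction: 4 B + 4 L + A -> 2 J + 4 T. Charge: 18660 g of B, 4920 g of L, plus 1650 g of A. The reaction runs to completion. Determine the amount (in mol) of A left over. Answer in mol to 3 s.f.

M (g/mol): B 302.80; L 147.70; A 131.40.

4.23 mol

n(B) = 18660 / 302.80 = 61.62 mol
n(L) = 4920 / 147.70 = 33.31 mol
n(A) = 1650 / 131.40 = 12.56 mol
n/ν → B: 15.41, L: 8.328, A: 12.56; L is limiting.
A consumed = (1/4) × 33.31 = 8.328 mol
A remaining = 12.56 − 8.328 = 4.232 mol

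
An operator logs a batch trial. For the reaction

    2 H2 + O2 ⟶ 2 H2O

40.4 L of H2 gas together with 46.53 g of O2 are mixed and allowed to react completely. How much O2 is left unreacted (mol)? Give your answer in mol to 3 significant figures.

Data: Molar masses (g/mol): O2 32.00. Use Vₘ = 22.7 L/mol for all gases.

0.564 mol

n(H2) = 40.40 / 22.7 = 1.780 mol
n(O2) = 46.53 / 32.00 = 1.454 mol
n/ν → H2: 0.8900, O2: 1.454; H2 is limiting.
O2 consumed = (1/2) × 1.780 = 0.8900 mol
O2 remaining = 1.454 − 0.8900 = 0.5640 mol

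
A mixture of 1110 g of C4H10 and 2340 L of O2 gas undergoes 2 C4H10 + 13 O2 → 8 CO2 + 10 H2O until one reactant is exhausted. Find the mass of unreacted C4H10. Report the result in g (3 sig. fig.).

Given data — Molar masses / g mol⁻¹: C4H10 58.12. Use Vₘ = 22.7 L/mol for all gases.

n(C4H10) = 1110 / 58.12 = 19.10 mol
n(O2) = 2340 / 22.7 = 103.1 mol
n/ν for C4H10 = 19.10/2 = 9.550
n/ν for O2 = 103.1/13 = 7.931
Smallest n/ν is O2 → limiting reagent.
C4H10 consumed = (2/13) × 103.1 = 15.86 mol
C4H10 remaining = 19.10 − 15.86 = 3.240 mol
mass = 3.240 × 58.12 = 188.3 g

188 g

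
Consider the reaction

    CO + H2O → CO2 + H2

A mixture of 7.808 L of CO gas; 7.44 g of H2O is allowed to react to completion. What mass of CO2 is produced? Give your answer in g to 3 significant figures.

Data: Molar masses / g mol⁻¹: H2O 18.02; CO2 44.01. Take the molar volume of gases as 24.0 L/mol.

n(CO) = 7.808 / 24.0 = 0.3253 mol
n(H2O) = 7.440 / 18.02 = 0.4129 mol
n/ν for CO = 0.3253/1 = 0.3253
n/ν for H2O = 0.4129/1 = 0.4129
Smallest n/ν is CO → limiting reagent.
n(CO2) = (1/1) × 0.3253 = 0.3253 mol
mass = 0.3253 × 44.01 = 14.32 g

14.3 g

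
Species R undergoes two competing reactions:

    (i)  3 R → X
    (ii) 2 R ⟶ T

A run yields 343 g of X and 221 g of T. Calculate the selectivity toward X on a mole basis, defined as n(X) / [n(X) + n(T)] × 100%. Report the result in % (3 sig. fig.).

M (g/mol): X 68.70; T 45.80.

n(X) = 343 / 68.70 = 4.993 mol
n(T) = 221 / 45.80 = 4.825 mol
selectivity = 4.993/(4.993+4.825) × 100 = 50.86 %

50.9 %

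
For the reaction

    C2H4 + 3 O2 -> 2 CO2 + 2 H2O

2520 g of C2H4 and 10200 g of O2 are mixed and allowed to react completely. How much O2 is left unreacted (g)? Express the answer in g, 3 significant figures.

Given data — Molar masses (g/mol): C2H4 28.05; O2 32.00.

1580 g

n(C2H4) = 2520 / 28.05 = 89.84 mol
n(O2) = 10200 / 32.00 = 318.8 mol
n/ν → C2H4: 89.84, O2: 106.3; C2H4 is limiting.
O2 consumed = (3/1) × 89.84 = 269.5 mol
O2 remaining = 318.8 − 269.5 = 49.30 mol
mass = 49.30 × 32.00 = 1578 g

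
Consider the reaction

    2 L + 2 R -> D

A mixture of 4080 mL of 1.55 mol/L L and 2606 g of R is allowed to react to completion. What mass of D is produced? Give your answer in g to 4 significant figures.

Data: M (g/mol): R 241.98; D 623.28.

n(L) = 1.55 × 4080/1000 = 6.324 mol
n(R) = 2606 / 241.98 = 10.77 mol
n/ν → L: 3.162, R: 5.385; L is limiting.
n(D) = (1/2) × 6.324 = 3.162 mol
mass = 3.162 × 623.28 = 1971 g

1971 g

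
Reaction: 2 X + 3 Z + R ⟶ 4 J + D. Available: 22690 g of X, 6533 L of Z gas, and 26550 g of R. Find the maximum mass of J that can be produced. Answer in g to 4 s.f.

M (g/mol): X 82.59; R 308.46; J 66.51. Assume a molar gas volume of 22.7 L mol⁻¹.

22900 g

n(X) = 22690 / 82.59 = 274.7 mol
n(Z) = 6533 / 22.7 = 287.8 mol
n(R) = 26550 / 308.46 = 86.07 mol
n/ν → X: 137.4, Z: 95.93, R: 86.07; R is limiting.
n(J) = (4/1) × 86.07 = 344.3 mol
mass = 344.3 × 66.51 = 22900 g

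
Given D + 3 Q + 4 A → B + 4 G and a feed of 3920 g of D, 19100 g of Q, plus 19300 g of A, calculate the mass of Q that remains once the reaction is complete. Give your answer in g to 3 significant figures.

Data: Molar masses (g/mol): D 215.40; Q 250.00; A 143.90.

5450 g

n(D) = 3920 / 215.40 = 18.20 mol
n(Q) = 19100 / 250.00 = 76.40 mol
n(A) = 19300 / 143.90 = 134.1 mol
n/ν for D = 18.20/1 = 18.20
n/ν for Q = 76.40/3 = 25.47
n/ν for A = 134.1/4 = 33.53
Smallest n/ν is D → limiting reagent.
Q consumed = (3/1) × 18.20 = 54.60 mol
Q remaining = 76.40 − 54.60 = 21.80 mol
mass = 21.80 × 250.00 = 5450 g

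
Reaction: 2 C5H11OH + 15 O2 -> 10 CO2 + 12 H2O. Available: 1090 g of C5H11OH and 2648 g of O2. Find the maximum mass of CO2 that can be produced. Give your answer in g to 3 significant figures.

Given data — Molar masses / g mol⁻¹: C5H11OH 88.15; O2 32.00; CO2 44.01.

n(C5H11OH) = 1090 / 88.15 = 12.37 mol
n(O2) = 2648 / 32.00 = 82.75 mol
n/ν → C5H11OH: 6.185, O2: 5.517; O2 is limiting.
n(CO2) = (10/15) × 82.75 = 55.17 mol
mass = 55.17 × 44.01 = 2428 g

2430 g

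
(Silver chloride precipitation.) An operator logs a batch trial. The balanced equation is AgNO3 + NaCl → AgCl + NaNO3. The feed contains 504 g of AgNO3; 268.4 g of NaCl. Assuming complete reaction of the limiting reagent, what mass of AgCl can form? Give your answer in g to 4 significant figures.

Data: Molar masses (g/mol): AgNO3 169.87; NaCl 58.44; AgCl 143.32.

425.2 g

n(AgNO3) = 504.0 / 169.87 = 2.967 mol
n(NaCl) = 268.4 / 58.44 = 4.593 mol
n/ν → AgNO3: 2.967, NaCl: 4.593; AgNO3 is limiting.
n(AgCl) = (1/1) × 2.967 = 2.967 mol
mass = 2.967 × 143.32 = 425.2 g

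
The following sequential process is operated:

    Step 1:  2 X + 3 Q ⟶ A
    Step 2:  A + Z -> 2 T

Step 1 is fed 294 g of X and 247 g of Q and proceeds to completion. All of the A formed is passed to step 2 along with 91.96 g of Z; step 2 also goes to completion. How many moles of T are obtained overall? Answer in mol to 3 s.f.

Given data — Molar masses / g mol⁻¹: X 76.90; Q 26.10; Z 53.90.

Step 1:
n(X) = 294.0 / 76.90 = 3.823 mol
n(Q) = 247.0 / 26.10 = 9.464 mol
n/ν for X = 3.823/2 = 1.912
n/ν for Q = 9.464/3 = 3.155
Smallest n/ν is X → limiting reagent.
n(A) produced = (1/2) × 3.823 = 1.912 mol
Step 2:
n(A) available = 1.912 mol
n(Z) = 91.96 / 53.90 = 1.706 mol
n/ν for A = 1.912/1 = 1.912
n/ν for Z = 1.706/1 = 1.706
Smallest n/ν is Z → limiting reagent.
n(T) = (2/1) × 1.706 = 3.412 mol

3.41 mol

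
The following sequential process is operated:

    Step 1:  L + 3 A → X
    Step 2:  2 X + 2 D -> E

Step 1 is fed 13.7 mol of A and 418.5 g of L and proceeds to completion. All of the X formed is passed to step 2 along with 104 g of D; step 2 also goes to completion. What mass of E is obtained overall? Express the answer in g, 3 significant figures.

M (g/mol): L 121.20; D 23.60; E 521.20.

Step 1:
n(A) = 13.70 mol
n(L) = 418.5 / 121.20 = 3.453 mol
n/ν for A = 13.70/3 = 4.567
n/ν for L = 3.453/1 = 3.453
Smallest n/ν is L → limiting reagent.
n(X) produced = (1/1) × 3.453 = 3.453 mol
Step 2:
n(X) available = 3.453 mol
n(D) = 104.0 / 23.60 = 4.407 mol
n/ν for X = 3.453/2 = 1.727
n/ν for D = 4.407/2 = 2.204
Smallest n/ν is X → limiting reagent.
n(E) = (1/2) × 3.453 = 1.727 mol
mass = 1.727 × 521.20 = 900.1 g

900 g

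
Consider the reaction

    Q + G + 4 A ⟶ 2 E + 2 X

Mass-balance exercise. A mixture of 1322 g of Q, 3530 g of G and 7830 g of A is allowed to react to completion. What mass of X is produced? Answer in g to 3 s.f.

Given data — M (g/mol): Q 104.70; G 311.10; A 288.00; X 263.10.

3580 g

n(Q) = 1322 / 104.70 = 12.63 mol
n(G) = 3530 / 311.10 = 11.35 mol
n(A) = 7830 / 288.00 = 27.19 mol
n/ν → Q: 12.63, G: 11.35, A: 6.798; A is limiting.
n(X) = (2/4) × 27.19 = 13.60 mol
mass = 13.60 × 263.10 = 3578 g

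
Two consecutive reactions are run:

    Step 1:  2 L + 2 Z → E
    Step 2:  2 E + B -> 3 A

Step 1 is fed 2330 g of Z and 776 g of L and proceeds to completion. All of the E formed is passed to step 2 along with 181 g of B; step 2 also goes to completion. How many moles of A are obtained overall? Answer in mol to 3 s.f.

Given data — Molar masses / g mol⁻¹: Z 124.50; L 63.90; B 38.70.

Step 1:
n(Z) = 2330 / 124.50 = 18.71 mol
n(L) = 776.0 / 63.90 = 12.14 mol
n/ν for Z = 18.71/2 = 9.355
n/ν for L = 12.14/2 = 6.070
Smallest n/ν is L → limiting reagent.
n(E) produced = (1/2) × 12.14 = 6.070 mol
Step 2:
n(E) available = 6.070 mol
n(B) = 181.0 / 38.70 = 4.677 mol
n/ν for E = 6.070/2 = 3.035
n/ν for B = 4.677/1 = 4.677
Smallest n/ν is E → limiting reagent.
n(A) = (3/2) × 6.070 = 9.105 mol

9.11 mol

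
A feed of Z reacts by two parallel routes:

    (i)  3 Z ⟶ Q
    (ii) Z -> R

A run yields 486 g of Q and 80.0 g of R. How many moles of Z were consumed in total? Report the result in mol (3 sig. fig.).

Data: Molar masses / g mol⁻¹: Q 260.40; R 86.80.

6.52 mol

n(Q) = 486 / 260.40 = 1.866 mol
n(R) = 80.0 / 86.80 = 0.9217 mol
n(Z) via (i) = (3/1)×1.866 = 5.598 mol
n(Z) via (ii) = (1/1)×0.9217 = 0.9217 mol
total n(Z) = 5.598 + 0.9217 = 6.520 mol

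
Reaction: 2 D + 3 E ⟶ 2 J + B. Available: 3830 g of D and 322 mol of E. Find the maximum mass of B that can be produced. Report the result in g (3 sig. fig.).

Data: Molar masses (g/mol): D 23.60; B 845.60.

68600 g

n(D) = 3830 / 23.60 = 162.3 mol
n(E) = 322.0 mol
n/ν → D: 81.15, E: 107.3; D is limiting.
n(B) = (1/2) × 162.3 = 81.15 mol
mass = 81.15 × 845.60 = 68620 g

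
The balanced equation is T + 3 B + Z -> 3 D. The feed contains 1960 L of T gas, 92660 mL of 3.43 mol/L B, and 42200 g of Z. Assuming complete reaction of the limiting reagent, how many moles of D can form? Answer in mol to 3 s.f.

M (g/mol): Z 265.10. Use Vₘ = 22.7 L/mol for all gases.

259 mol

n(T) = 1960 / 22.7 = 86.34 mol
n(B) = 3.43 × 92660/1000 = 317.8 mol
n(Z) = 42200 / 265.10 = 159.2 mol
n/ν → T: 86.34, B: 105.9, Z: 159.2; T is limiting.
n(D) = (3/1) × 86.34 = 259.0 mol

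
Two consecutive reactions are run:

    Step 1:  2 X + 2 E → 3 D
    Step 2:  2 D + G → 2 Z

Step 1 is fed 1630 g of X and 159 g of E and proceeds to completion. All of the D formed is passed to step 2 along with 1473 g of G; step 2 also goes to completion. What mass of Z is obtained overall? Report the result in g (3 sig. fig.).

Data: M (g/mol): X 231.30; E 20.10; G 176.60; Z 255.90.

2710 g

Step 1:
n(X) = 1630 / 231.30 = 7.047 mol
n(E) = 159.0 / 20.10 = 7.910 mol
n/ν → X: 3.524, E: 3.955; X is limiting.
n(D) produced = (3/2) × 7.047 = 10.57 mol
Step 2:
n(D) available = 10.57 mol
n(G) = 1473 / 176.60 = 8.341 mol
n/ν → D: 5.285, G: 8.341; D is limiting.
n(Z) = (2/2) × 10.57 = 10.57 mol
mass = 10.57 × 255.90 = 2705 g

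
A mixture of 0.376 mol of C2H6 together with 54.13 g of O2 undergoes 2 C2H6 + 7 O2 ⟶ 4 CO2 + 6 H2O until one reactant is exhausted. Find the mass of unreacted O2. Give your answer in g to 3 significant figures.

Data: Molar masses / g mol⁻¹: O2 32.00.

n(C2H6) = 0.3760 mol
n(O2) = 54.13 / 32.00 = 1.692 mol
n/ν → C2H6: 0.1880, O2: 0.2417; C2H6 is limiting.
O2 consumed = (7/2) × 0.3760 = 1.316 mol
O2 remaining = 1.692 − 1.316 = 0.3760 mol
mass = 0.3760 × 32.00 = 12.03 g

12.0 g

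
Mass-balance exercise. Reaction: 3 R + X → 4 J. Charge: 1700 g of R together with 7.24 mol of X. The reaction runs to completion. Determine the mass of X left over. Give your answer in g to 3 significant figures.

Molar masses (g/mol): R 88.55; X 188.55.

158 g

n(R) = 1700 / 88.55 = 19.20 mol
n(X) = 7.240 mol
n/ν for R = 19.20/3 = 6.400
n/ν for X = 7.240/1 = 7.240
Smallest n/ν is R → limiting reagent.
X consumed = (1/3) × 19.20 = 6.400 mol
X remaining = 7.240 − 6.400 = 0.8400 mol
mass = 0.8400 × 188.55 = 158.4 g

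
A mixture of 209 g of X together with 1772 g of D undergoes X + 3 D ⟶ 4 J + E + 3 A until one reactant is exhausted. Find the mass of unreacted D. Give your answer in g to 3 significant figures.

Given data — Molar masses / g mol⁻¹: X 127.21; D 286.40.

360 g

n(X) = 209.0 / 127.21 = 1.643 mol
n(D) = 1772 / 286.40 = 6.187 mol
n/ν for X = 1.643/1 = 1.643
n/ν for D = 6.187/3 = 2.062
Smallest n/ν is X → limiting reagent.
D consumed = (3/1) × 1.643 = 4.929 mol
D remaining = 6.187 − 4.929 = 1.258 mol
mass = 1.258 × 286.40 = 360.3 g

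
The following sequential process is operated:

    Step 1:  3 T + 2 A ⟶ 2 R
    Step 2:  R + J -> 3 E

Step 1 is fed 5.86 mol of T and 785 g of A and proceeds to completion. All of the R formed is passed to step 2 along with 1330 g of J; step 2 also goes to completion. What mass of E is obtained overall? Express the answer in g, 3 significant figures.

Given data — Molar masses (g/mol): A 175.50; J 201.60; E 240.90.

Step 1:
n(T) = 5.860 mol
n(A) = 785.0 / 175.50 = 4.473 mol
n/ν for T = 5.860/3 = 1.953
n/ν for A = 4.473/2 = 2.237
Smallest n/ν is T → limiting reagent.
n(R) produced = (2/3) × 5.860 = 3.907 mol
Step 2:
n(R) available = 3.907 mol
n(J) = 1330 / 201.60 = 6.597 mol
n/ν for R = 3.907/1 = 3.907
n/ν for J = 6.597/1 = 6.597
Smallest n/ν is R → limiting reagent.
n(E) = (3/1) × 3.907 = 11.72 mol
mass = 11.72 × 240.90 = 2823 g

2820 g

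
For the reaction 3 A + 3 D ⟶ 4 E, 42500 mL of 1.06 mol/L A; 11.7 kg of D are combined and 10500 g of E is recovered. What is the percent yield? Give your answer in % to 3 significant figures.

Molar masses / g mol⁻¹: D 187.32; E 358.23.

48.8 %

n(A) = 1.06 × 42500/1000 = 45.05 mol
n(D) = 11.70×1000 / 187.32 = 62.46 mol
n/ν → A: 15.02, D: 20.82; A is limiting.
theoretical n(E) = (4/3) × 45.05 = 60.07 mol → 21520 g
% yield = 10500 / 21520 × 100 = 48.79 %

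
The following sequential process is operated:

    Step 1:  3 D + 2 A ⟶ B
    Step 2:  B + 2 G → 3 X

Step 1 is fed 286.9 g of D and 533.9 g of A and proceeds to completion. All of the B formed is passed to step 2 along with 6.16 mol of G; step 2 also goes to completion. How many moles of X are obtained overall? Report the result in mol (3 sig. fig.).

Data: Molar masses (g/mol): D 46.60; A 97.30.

Step 1:
n(D) = 286.9 / 46.60 = 6.157 mol
n(A) = 533.9 / 97.30 = 5.487 mol
n/ν for D = 6.157/3 = 2.052
n/ν for A = 5.487/2 = 2.744
Smallest n/ν is D → limiting reagent.
n(B) produced = (1/3) × 6.157 = 2.052 mol
Step 2:
n(B) available = 2.052 mol
n(G) = 6.160 mol
n/ν for B = 2.052/1 = 2.052
n/ν for G = 6.160/2 = 3.080
Smallest n/ν is B → limiting reagent.
n(X) = (3/1) × 2.052 = 6.156 mol

6.16 mol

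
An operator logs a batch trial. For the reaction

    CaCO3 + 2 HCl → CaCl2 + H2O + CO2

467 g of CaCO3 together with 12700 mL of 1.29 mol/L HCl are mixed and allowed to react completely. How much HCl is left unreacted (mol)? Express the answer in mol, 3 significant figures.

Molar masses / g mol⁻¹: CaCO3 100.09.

n(CaCO3) = 467.0 / 100.09 = 4.666 mol
n(HCl) = 1.29 × 12700/1000 = 16.38 mol
n/ν for CaCO3 = 4.666/1 = 4.666
n/ν for HCl = 16.38/2 = 8.190
Smallest n/ν is CaCO3 → limiting reagent.
HCl consumed = (2/1) × 4.666 = 9.332 mol
HCl remaining = 16.38 − 9.332 = 7.048 mol

7.05 mol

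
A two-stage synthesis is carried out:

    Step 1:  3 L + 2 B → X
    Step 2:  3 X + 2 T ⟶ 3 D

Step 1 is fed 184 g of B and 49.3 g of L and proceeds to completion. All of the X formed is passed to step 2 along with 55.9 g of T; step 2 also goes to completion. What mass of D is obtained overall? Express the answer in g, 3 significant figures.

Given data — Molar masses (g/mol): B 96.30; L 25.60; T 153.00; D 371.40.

Step 1:
n(B) = 184.0 / 96.30 = 1.911 mol
n(L) = 49.30 / 25.60 = 1.926 mol
n/ν for B = 1.911/2 = 0.9555
n/ν for L = 1.926/3 = 0.6420
Smallest n/ν is L → limiting reagent.
n(X) produced = (1/3) × 1.926 = 0.6420 mol
Step 2:
n(X) available = 0.6420 mol
n(T) = 55.90 / 153.00 = 0.3654 mol
n/ν for X = 0.6420/3 = 0.2140
n/ν for T = 0.3654/2 = 0.1827
Smallest n/ν is T → limiting reagent.
n(D) = (3/2) × 0.3654 = 0.5481 mol
mass = 0.5481 × 371.40 = 203.6 g

204 g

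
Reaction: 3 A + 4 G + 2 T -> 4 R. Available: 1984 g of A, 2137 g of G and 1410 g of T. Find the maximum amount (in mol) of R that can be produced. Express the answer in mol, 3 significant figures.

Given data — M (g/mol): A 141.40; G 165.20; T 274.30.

n(A) = 1984 / 141.40 = 14.03 mol
n(G) = 2137 / 165.20 = 12.94 mol
n(T) = 1410 / 274.30 = 5.140 mol
n/ν for A = 14.03/3 = 4.677
n/ν for G = 12.94/4 = 3.235
n/ν for T = 5.140/2 = 2.570
Smallest n/ν is T → limiting reagent.
n(R) = (4/2) × 5.140 = 10.28 mol

10.3 mol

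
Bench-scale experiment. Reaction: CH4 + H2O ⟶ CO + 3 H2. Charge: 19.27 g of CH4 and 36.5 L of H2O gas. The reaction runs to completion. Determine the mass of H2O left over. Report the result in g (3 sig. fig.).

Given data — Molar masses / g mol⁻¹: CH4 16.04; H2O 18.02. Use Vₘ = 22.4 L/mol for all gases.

n(CH4) = 19.27 / 16.04 = 1.201 mol
n(H2O) = 36.50 / 22.4 = 1.629 mol
n/ν → CH4: 1.201, H2O: 1.629; CH4 is limiting.
H2O consumed = (1/1) × 1.201 = 1.201 mol
H2O remaining = 1.629 − 1.201 = 0.4280 mol
mass = 0.4280 × 18.02 = 7.713 g

7.71 g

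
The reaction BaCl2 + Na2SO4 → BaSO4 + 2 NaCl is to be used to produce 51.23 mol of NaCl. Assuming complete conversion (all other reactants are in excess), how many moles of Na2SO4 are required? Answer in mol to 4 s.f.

n(NaCl) = 51.23 mol
n(Na2SO4) = (1/2) × 51.23 = 25.62 mol

25.62 mol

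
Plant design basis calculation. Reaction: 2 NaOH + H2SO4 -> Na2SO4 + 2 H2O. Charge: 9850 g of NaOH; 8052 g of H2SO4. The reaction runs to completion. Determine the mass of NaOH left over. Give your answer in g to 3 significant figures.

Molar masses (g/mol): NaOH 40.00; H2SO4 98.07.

3280 g

n(NaOH) = 9850 / 40.00 = 246.3 mol
n(H2SO4) = 8052 / 98.07 = 82.10 mol
n/ν for NaOH = 246.3/2 = 123.2
n/ν for H2SO4 = 82.10/1 = 82.10
Smallest n/ν is H2SO4 → limiting reagent.
NaOH consumed = (2/1) × 82.10 = 164.2 mol
NaOH remaining = 246.3 − 164.2 = 82.10 mol
mass = 82.10 × 40.00 = 3284 g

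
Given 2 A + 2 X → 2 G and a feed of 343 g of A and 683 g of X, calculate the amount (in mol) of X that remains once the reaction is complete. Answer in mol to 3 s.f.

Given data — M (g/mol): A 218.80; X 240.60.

1.27 mol

n(A) = 343.0 / 218.80 = 1.568 mol
n(X) = 683.0 / 240.60 = 2.839 mol
n/ν → A: 0.7840, X: 1.420; A is limiting.
X consumed = (2/2) × 1.568 = 1.568 mol
X remaining = 2.839 − 1.568 = 1.271 mol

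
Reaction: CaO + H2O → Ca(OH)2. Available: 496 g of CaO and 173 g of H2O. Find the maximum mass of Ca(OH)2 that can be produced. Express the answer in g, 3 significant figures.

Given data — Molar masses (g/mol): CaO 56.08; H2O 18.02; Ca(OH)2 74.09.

n(CaO) = 496.0 / 56.08 = 8.845 mol
n(H2O) = 173.0 / 18.02 = 9.600 mol
n/ν → CaO: 8.845, H2O: 9.600; CaO is limiting.
n(Ca(OH)2) = (1/1) × 8.845 = 8.845 mol
mass = 8.845 × 74.09 = 655.3 g

655 g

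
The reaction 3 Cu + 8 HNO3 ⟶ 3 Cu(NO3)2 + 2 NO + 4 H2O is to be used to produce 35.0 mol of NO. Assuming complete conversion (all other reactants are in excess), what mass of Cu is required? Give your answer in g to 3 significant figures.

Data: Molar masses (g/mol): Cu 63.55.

n(NO) = 35.00 mol
n(Cu) = (3/2) × 35.00 = 52.50 mol
mass = 52.50 × 63.55 = 3336 g

3340 g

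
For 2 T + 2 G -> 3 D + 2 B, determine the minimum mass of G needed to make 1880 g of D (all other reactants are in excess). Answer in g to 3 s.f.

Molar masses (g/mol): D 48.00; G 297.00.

n(D) = 1880 / 48.00 = 39.17 mol
n(G) = (2/3) × 39.17 = 26.11 mol
mass = 26.11 × 297.00 = 7755 g

7760 g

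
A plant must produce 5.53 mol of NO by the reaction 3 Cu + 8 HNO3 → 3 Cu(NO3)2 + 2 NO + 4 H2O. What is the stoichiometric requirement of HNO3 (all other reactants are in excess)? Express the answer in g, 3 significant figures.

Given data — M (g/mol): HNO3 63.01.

n(NO) = 5.530 mol
n(HNO3) = (8/2) × 5.530 = 22.12 mol
mass = 22.12 × 63.01 = 1394 g

1390 g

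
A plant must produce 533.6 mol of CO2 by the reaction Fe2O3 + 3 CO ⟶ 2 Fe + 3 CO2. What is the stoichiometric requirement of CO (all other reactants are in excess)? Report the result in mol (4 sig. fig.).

533.6 mol

n(CO2) = 533.6 mol
n(CO) = (3/3) × 533.6 = 533.6 mol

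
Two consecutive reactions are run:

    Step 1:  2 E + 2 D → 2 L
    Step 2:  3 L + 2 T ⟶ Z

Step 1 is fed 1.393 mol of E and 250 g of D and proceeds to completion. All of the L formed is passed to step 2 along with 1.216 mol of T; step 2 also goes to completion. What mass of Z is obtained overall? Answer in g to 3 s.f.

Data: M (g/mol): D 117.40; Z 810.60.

376 g

Step 1:
n(E) = 1.393 mol
n(D) = 250.0 / 117.40 = 2.129 mol
n/ν for E = 1.393/2 = 0.6965
n/ν for D = 2.129/2 = 1.065
Smallest n/ν is E → limiting reagent.
n(L) produced = (2/2) × 1.393 = 1.393 mol
Step 2:
n(L) available = 1.393 mol
n(T) = 1.216 mol
n/ν for L = 1.393/3 = 0.4643
n/ν for T = 1.216/2 = 0.6080
Smallest n/ν is L → limiting reagent.
n(Z) = (1/3) × 1.393 = 0.4643 mol
mass = 0.4643 × 810.60 = 376.4 g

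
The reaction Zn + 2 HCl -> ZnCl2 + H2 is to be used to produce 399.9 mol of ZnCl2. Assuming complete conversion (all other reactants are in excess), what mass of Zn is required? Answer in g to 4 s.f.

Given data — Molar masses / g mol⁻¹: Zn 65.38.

n(ZnCl2) = 399.9 mol
n(Zn) = (1/1) × 399.9 = 399.9 mol
mass = 399.9 × 65.38 = 26150 g

26150 g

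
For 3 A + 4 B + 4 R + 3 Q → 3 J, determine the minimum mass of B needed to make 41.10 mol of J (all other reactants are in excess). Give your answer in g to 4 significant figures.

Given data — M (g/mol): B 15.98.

875.7 g

n(J) = 41.10 mol
n(B) = (4/3) × 41.10 = 54.80 mol
mass = 54.80 × 15.98 = 875.7 g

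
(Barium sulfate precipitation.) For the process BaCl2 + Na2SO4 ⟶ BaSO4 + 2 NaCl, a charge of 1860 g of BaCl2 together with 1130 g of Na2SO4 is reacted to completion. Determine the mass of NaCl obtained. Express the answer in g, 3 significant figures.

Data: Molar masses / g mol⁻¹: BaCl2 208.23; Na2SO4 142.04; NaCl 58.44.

930 g

n(BaCl2) = 1860 / 208.23 = 8.932 mol
n(Na2SO4) = 1130 / 142.04 = 7.956 mol
n/ν → BaCl2: 8.932, Na2SO4: 7.956; Na2SO4 is limiting.
n(NaCl) = (2/1) × 7.956 = 15.91 mol
mass = 15.91 × 58.44 = 929.8 g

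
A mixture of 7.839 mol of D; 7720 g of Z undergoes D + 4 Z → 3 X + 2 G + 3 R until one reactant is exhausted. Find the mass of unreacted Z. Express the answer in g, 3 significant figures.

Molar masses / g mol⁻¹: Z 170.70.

n(D) = 7.839 mol
n(Z) = 7720 / 170.70 = 45.23 mol
n/ν for D = 7.839/1 = 7.839
n/ν for Z = 45.23/4 = 11.31
Smallest n/ν is D → limiting reagent.
Z consumed = (4/1) × 7.839 = 31.36 mol
Z remaining = 45.23 − 31.36 = 13.87 mol
mass = 13.87 × 170.70 = 2368 g

2370 g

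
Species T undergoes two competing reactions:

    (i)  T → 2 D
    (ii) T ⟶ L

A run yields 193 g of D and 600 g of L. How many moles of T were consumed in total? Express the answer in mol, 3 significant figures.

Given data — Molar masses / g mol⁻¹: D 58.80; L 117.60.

n(D) = 193 / 58.80 = 3.282 mol
n(L) = 600 / 117.60 = 5.102 mol
n(T) via (i) = (1/2)×3.282 = 1.641 mol
n(T) via (ii) = (1/1)×5.102 = 5.102 mol
total n(T) = 1.641 + 5.102 = 6.743 mol

6.74 mol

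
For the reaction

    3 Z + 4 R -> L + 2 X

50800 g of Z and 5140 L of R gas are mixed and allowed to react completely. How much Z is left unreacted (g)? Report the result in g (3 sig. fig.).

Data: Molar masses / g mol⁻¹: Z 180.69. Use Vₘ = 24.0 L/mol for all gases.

n(Z) = 50800 / 180.69 = 281.1 mol
n(R) = 5140 / 24.0 = 214.2 mol
n/ν → Z: 93.70, R: 53.55; R is limiting.
Z consumed = (3/4) × 214.2 = 160.7 mol
Z remaining = 281.1 − 160.7 = 120.4 mol
mass = 120.4 × 180.69 = 21760 g

21800 g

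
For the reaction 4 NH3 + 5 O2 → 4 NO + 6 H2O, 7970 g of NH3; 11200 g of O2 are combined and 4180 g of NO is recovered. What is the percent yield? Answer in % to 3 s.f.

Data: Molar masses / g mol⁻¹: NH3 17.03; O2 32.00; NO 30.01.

49.7 %

n(NH3) = 7970 / 17.03 = 468.0 mol
n(O2) = 11200 / 32.00 = 350.0 mol
n/ν → NH3: 117.0, O2: 70.00; O2 is limiting.
theoretical n(NO) = (4/5) × 350.0 = 280.0 mol → 8403 g
% yield = 4180 / 8403 × 100 = 49.74 %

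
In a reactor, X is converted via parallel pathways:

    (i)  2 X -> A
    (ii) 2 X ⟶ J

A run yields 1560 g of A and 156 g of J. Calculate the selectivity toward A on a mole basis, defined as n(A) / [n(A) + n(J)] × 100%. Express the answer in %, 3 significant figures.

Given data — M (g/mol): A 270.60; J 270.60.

90.9 %

n(A) = 1560 / 270.60 = 5.765 mol
n(J) = 156 / 270.60 = 0.5765 mol
selectivity = 5.765/(5.765+0.5765) × 100 = 90.91 %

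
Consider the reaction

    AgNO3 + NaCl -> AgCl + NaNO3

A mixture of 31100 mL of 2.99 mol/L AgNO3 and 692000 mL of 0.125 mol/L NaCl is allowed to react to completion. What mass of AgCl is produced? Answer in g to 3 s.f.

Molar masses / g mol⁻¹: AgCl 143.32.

12400 g

n(AgNO3) = 2.99 × 31100/1000 = 92.99 mol
n(NaCl) = 0.125 × 692000/1000 = 86.50 mol
n/ν for AgNO3 = 92.99/1 = 92.99
n/ν for NaCl = 86.50/1 = 86.50
Smallest n/ν is NaCl → limiting reagent.
n(AgCl) = (1/1) × 86.50 = 86.50 mol
mass = 86.50 × 143.32 = 12400 g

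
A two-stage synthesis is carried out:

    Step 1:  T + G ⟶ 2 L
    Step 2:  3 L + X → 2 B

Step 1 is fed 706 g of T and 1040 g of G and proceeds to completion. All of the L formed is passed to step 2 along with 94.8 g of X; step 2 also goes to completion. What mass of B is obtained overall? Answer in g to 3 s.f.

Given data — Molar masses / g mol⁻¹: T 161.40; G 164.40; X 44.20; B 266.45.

1140 g

Step 1:
n(T) = 706.0 / 161.40 = 4.374 mol
n(G) = 1040 / 164.40 = 6.326 mol
n/ν for T = 4.374/1 = 4.374
n/ν for G = 6.326/1 = 6.326
Smallest n/ν is T → limiting reagent.
n(L) produced = (2/1) × 4.374 = 8.748 mol
Step 2:
n(L) available = 8.748 mol
n(X) = 94.80 / 44.20 = 2.145 mol
n/ν for L = 8.748/3 = 2.916
n/ν for X = 2.145/1 = 2.145
Smallest n/ν is X → limiting reagent.
n(B) = (2/1) × 2.145 = 4.290 mol
mass = 4.290 × 266.45 = 1143 g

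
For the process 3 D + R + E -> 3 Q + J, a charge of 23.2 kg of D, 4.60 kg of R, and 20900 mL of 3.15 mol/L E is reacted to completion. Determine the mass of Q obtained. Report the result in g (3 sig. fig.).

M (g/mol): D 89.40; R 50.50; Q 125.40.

n(D) = 23.20×1000 / 89.40 = 259.5 mol
n(R) = 4.600×1000 / 50.50 = 91.09 mol
n(E) = 3.15 × 20900/1000 = 65.84 mol
n/ν for D = 259.5/3 = 86.50
n/ν for R = 91.09/1 = 91.09
n/ν for E = 65.84/1 = 65.84
Smallest n/ν is E → limiting reagent.
n(Q) = (3/1) × 65.84 = 197.5 mol
mass = 197.5 × 125.40 = 24770 g

24800 g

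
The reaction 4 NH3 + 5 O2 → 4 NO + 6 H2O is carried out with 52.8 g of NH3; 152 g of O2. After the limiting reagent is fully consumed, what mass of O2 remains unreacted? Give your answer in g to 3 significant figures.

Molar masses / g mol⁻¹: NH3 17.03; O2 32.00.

28.0 g

n(NH3) = 52.80 / 17.03 = 3.100 mol
n(O2) = 152.0 / 32.00 = 4.750 mol
n/ν → NH3: 0.7750, O2: 0.9500; NH3 is limiting.
O2 consumed = (5/4) × 3.100 = 3.875 mol
O2 remaining = 4.750 − 3.875 = 0.8750 mol
mass = 0.8750 × 32.00 = 28.00 g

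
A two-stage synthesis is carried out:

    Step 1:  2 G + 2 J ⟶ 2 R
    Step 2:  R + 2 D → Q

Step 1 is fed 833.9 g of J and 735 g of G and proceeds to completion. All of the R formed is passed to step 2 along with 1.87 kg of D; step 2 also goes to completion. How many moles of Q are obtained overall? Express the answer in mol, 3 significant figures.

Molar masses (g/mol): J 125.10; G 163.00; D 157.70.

Step 1:
n(J) = 833.9 / 125.10 = 6.666 mol
n(G) = 735.0 / 163.00 = 4.509 mol
n/ν for J = 6.666/2 = 3.333
n/ν for G = 4.509/2 = 2.255
Smallest n/ν is G → limiting reagent.
n(R) produced = (2/2) × 4.509 = 4.509 mol
Step 2:
n(R) available = 4.509 mol
n(D) = 1.870×1000 / 157.70 = 11.86 mol
n/ν for R = 4.509/1 = 4.509
n/ν for D = 11.86/2 = 5.930
Smallest n/ν is R → limiting reagent.
n(Q) = (1/1) × 4.509 = 4.509 mol

4.51 mol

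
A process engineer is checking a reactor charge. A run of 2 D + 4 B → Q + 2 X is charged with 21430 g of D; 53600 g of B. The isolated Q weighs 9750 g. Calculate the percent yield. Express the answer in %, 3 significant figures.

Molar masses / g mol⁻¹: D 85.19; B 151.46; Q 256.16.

n(D) = 21430 / 85.19 = 251.6 mol
n(B) = 53600 / 151.46 = 353.9 mol
n/ν → D: 125.8, B: 88.48; B is limiting.
theoretical n(Q) = (1/4) × 353.9 = 88.48 mol → 22670 g
% yield = 9750 / 22670 × 100 = 43.01 %

43.0 %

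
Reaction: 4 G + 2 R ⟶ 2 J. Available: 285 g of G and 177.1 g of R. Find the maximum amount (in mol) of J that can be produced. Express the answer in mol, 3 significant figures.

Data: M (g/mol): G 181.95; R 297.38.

n(G) = 285.0 / 181.95 = 1.566 mol
n(R) = 177.1 / 297.38 = 0.5955 mol
n/ν for G = 1.566/4 = 0.3915
n/ν for R = 0.5955/2 = 0.2978
Smallest n/ν is R → limiting reagent.
n(J) = (2/2) × 0.5955 = 0.5955 mol

0.596 mol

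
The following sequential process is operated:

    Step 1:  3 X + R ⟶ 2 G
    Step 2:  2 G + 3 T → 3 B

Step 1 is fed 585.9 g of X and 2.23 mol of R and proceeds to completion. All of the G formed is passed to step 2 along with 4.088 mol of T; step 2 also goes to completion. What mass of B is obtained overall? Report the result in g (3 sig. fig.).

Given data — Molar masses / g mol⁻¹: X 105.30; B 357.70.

1460 g

Step 1:
n(X) = 585.9 / 105.30 = 5.564 mol
n(R) = 2.230 mol
n/ν for X = 5.564/3 = 1.855
n/ν for R = 2.230/1 = 2.230
Smallest n/ν is X → limiting reagent.
n(G) produced = (2/3) × 5.564 = 3.709 mol
Step 2:
n(G) available = 3.709 mol
n(T) = 4.088 mol
n/ν for G = 3.709/2 = 1.855
n/ν for T = 4.088/3 = 1.363
Smallest n/ν is T → limiting reagent.
n(B) = (3/3) × 4.088 = 4.088 mol
mass = 4.088 × 357.70 = 1462 g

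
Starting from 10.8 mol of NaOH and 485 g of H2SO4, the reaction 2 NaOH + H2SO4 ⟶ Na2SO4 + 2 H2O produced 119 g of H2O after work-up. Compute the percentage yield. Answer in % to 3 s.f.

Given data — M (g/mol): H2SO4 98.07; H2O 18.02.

n(NaOH) = 10.80 mol
n(H2SO4) = 485.0 / 98.07 = 4.945 mol
n/ν for NaOH = 10.80/2 = 5.400
n/ν for H2SO4 = 4.945/1 = 4.945
Smallest n/ν is H2SO4 → limiting reagent.
theoretical n(H2O) = (2/1) × 4.945 = 9.890 mol → 178.2 g
% yield = 119 / 178.2 × 100 = 66.78 %

66.8 %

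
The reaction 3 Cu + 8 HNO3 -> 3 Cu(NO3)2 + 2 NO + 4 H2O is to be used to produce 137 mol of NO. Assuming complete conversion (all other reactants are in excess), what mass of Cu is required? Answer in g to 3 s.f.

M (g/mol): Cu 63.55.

n(NO) = 137.0 mol
n(Cu) = (3/2) × 137.0 = 205.5 mol
mass = 205.5 × 63.55 = 13060 g

13100 g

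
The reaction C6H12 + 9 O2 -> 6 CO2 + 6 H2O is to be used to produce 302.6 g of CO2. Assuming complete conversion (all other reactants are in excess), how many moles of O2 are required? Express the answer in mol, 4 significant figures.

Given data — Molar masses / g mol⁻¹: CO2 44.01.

n(CO2) = 302.6 / 44.01 = 6.876 mol
n(O2) = (9/6) × 6.876 = 10.31 mol

10.31 mol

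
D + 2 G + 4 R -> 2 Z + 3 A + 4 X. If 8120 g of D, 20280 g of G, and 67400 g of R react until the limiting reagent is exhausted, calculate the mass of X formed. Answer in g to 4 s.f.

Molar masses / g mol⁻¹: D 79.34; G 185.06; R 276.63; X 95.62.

20960 g

n(D) = 8120 / 79.34 = 102.3 mol
n(G) = 20280 / 185.06 = 109.6 mol
n(R) = 67400 / 276.63 = 243.6 mol
n/ν → D: 102.3, G: 54.80, R: 60.90; G is limiting.
n(X) = (4/2) × 109.6 = 219.2 mol
mass = 219.2 × 95.62 = 20960 g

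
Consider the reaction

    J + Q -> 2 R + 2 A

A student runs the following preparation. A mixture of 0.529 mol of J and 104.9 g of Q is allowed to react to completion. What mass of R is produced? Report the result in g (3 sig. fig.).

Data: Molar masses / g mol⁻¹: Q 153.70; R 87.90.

93.0 g

n(J) = 0.5290 mol
n(Q) = 104.9 / 153.70 = 0.6825 mol
n/ν for J = 0.5290/1 = 0.5290
n/ν for Q = 0.6825/1 = 0.6825
Smallest n/ν is J → limiting reagent.
n(R) = (2/1) × 0.5290 = 1.058 mol
mass = 1.058 × 87.90 = 93.00 g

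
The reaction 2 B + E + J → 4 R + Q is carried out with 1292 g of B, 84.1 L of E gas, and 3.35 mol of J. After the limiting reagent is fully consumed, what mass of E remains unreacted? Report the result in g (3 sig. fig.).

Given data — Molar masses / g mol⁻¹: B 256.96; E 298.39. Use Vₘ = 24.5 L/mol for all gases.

n(B) = 1292 / 256.96 = 5.028 mol
n(E) = 84.10 / 24.5 = 3.433 mol
n(J) = 3.350 mol
n/ν for B = 5.028/2 = 2.514
n/ν for E = 3.433/1 = 3.433
n/ν for J = 3.350/1 = 3.350
Smallest n/ν is B → limiting reagent.
E consumed = (1/2) × 5.028 = 2.514 mol
E remaining = 3.433 − 2.514 = 0.9190 mol
mass = 0.9190 × 298.39 = 274.2 g

274 g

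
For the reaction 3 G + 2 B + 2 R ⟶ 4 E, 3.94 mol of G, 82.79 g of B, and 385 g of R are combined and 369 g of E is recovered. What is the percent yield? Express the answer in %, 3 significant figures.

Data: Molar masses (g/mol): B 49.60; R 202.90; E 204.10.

n(G) = 3.940 mol
n(B) = 82.79 / 49.60 = 1.669 mol
n(R) = 385.0 / 202.90 = 1.897 mol
n/ν for G = 3.940/3 = 1.313
n/ν for B = 1.669/2 = 0.8345
n/ν for R = 1.897/2 = 0.9485
Smallest n/ν is B → limiting reagent.
theoretical n(E) = (4/2) × 1.669 = 3.338 mol → 681.3 g
% yield = 369 / 681.3 × 100 = 54.16 %

54.2 %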